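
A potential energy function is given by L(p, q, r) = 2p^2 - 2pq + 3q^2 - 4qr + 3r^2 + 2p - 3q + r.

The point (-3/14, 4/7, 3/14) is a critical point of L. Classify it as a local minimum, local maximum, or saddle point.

The Hessian is constant: H = [[4, -2, 0], [-2, 6, -4], [0, -4, 6]].
Leading principal minors: Δ₁ = 4, Δ₂ = 20, Δ₃ = 56.
All leading minors are positive, so H is positive definite: a local minimum.

local minimum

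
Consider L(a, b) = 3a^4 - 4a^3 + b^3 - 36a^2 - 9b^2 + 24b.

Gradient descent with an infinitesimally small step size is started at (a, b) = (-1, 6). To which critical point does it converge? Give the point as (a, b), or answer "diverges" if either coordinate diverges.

(-2, 4)

L is separable, so gradient descent decouples: a follows -∂L/∂a, b follows -∂L/∂b.
∂L/∂a = 12a(a - 3)(a + 2); at a=-1 this is 48, so a decreases.
∂L/∂b = 3(b - 4)(b - 2); at b=6 this is 24, so b decreases.
a converges to its nearest critical value -2 (a local min of the a-part); b converges to 4. The iterate converges to (-2, 4).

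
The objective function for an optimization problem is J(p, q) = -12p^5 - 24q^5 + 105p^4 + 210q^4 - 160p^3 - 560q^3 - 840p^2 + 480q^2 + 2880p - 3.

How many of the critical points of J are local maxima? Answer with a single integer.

J separates as a function of p plus a function of q, so ∇J=0 decouples.
∂J/∂p = -60(p - 4)(p - 3)(p - 2)(p + 2) = 0 at p ∈ {-2, 2, 3, 4}; ∂J/∂q = -120q(q - 4)(q - 2)(q - 1) = 0 at q ∈ {0, 1, 2, 4}.
The Hessian is diagonal: diag(J_pp, J_qq). Second derivatives: J_pp(-2)=7200, J_pp(2)=-480, J_pp(3)=300, J_pp(4)=-720; J_qq(0)=960, J_qq(1)=-360, J_qq(2)=480, J_qq(4)=-2880.
Local maxima occur where both diagonal entries negative: (2, 1), (2, 4), (4, 1), (4, 4). Count: 4.

4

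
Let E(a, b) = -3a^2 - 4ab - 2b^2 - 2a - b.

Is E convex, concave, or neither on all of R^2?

concave

E is quadratic, so its Hessian is the constant matrix H = [[-6, -4], [-4, -4]].
det(H) = 8, tr(H) = -10.
det(H) > 0 and tr(H) < 0, so H is negative definite everywhere: concave.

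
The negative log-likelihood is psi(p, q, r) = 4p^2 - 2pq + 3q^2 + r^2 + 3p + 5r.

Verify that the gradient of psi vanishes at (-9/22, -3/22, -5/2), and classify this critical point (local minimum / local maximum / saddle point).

local minimum

∇psi = (8p - 2q + 3, -2p + 6q, 2r + 5); substituting (-9/22, -3/22, -5/2) gives ∇psi = (0, 0, 0), so (-9/22, -3/22, -5/2) is indeed a critical point.
The Hessian is constant: H = [[8, -2, 0], [-2, 6, 0], [0, 0, 2]].
Leading principal minors: Δ₁ = 8, Δ₂ = 44, Δ₃ = 88.
All leading minors are positive, so H is positive definite: a local minimum.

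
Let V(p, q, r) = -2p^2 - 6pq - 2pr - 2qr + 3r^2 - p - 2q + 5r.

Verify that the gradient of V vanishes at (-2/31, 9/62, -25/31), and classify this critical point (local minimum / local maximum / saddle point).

saddle point

∇V = (-4p - 6q - 2r - 1, -6p - 2r - 2, -2p - 2q + 6r + 5); substituting (-2/31, 9/62, -25/31) gives ∇V = (0, 0, 0), so (-2/31, 9/62, -25/31) is indeed a critical point.
The Hessian is constant: H = [[-4, -6, -2], [-6, 0, -2], [-2, -2, 6]].
Leading principal minors: Δ₁ = -4, Δ₂ = -36, Δ₃ = -248.
The minors fit neither the all-positive nor the alternating-sign pattern, so H is indefinite: a saddle point.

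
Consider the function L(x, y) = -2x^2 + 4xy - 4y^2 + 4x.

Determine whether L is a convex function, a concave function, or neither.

concave

L is quadratic, so its Hessian is the constant matrix H = [[-4, 4], [4, -8]].
det(H) = 16, tr(H) = -12.
det(H) > 0 and tr(H) < 0, so H is negative definite everywhere: concave.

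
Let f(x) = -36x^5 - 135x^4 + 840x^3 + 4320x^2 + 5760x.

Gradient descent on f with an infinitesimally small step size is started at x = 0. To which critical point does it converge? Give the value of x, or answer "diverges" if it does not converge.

f'(x) = -180(x - 4)(x + 1)(x + 2)(x + 4), so f'(0) = 5760.
Gradient descent moves in the -f' direction, i.e. x is decreasing.
The nearest critical point in that direction is x = -1, where f'' = 2700 > 0 (a local minimum). The iterate converges there.

-1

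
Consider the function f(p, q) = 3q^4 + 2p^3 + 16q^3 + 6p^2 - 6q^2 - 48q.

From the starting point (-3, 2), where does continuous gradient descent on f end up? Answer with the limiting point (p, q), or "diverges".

f is separable, so gradient descent decouples: p follows -∂f/∂p, q follows -∂f/∂q.
∂f/∂p = 6p(p + 2); at p=-3 this is 18, so p decreases.
∂f/∂q = 12(q - 1)(q + 1)(q + 4); at q=2 this is 216, so q decreases.
The p-coordinate has no critical point in that direction and runs off to infinity.

diverges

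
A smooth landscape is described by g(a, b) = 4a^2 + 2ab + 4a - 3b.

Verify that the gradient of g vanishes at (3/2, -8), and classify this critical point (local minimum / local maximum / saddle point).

∇g = (8a + 2b + 4, 2a - 3); substituting (3/2, -8) gives ∇g = (0, 0), so (3/2, -8) is indeed a critical point.
The Hessian of g is constant: H = [[8, 2], [2, 0]].
det(H) = 8·0 − 2² = -4.
Since det(H) < 0, H is indefinite and the critical point is a saddle point.

saddle point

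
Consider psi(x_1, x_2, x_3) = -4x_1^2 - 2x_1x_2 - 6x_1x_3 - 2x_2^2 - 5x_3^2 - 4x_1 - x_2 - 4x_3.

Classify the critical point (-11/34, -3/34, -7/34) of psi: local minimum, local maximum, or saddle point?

The Hessian is constant: H = [[-8, -2, -6], [-2, -4, 0], [-6, 0, -10]].
Leading principal minors: Δ₁ = -8, Δ₂ = 28, Δ₃ = -136.
The minors alternate sign starting negative (−, +, −), so H is negative definite: a local maximum.

local maximum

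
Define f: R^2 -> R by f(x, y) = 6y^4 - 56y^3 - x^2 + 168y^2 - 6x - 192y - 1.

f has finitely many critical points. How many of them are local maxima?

1

f separates as a function of x plus a function of y, so ∇f=0 decouples.
∂f/∂x = -2(x + 3) = 0 at x ∈ {-3}; ∂f/∂y = 24(y - 4)(y - 2)(y - 1) = 0 at y ∈ {1, 2, 4}.
The Hessian is diagonal: diag(f_xx, f_yy). Second derivatives: f_xx(-3)=-2; f_yy(1)=72, f_yy(2)=-48, f_yy(4)=144.
Local maxima occur where both diagonal entries negative: (-3, 2). Count: 1.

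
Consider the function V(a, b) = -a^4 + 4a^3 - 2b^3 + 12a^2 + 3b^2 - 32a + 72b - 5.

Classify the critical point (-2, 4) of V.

The mixed partial ∂²V/∂a∂b is 0, so the Hessian at any point is diag(V_aa, V_bb) = diag(12(-a^2 + 2a + 2), 6(-2b + 1)).
At (-2, 4): H = diag(-72, -42).
Both eigenvalues are negative, so H is negative definite: a local maximum.

local maximum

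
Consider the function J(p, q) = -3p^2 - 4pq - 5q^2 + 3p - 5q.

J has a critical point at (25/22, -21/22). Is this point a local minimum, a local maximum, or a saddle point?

The Hessian of J is constant: H = [[-6, -4], [-4, -10]].
det(H) = (-6)·(-10) − (-4)² = 44.
det(H) > 0 and tr(H) = -16 < 0, so H is negative definite and the point is a local maximum.

local maximum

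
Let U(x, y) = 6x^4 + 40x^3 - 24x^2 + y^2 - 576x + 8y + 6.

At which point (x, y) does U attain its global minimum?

U(x,y) separates as P(x) + Q(y) + 6, so its minimum is min P + min Q + 6.
P'(x) = 24(x - 2)(x + 3)(x + 4) vanishes at x ∈ {-4, -3, 2}; Q'(y) = 2y + 8 vanishes at y ∈ {-4}.
Local minima of P (where P''>0): P(-4)=896, P(2)=-832. Local minima of Q: Q(-4)=-16.
So the global minimum of U is P(2) + Q(-4) + 6 = -832 − 16 + 6 = -842, attained at (2, -4).

(2, -4)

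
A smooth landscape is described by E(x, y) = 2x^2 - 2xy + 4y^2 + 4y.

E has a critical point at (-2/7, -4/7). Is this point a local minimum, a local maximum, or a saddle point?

local minimum

The Hessian of E is constant: H = [[4, -2], [-2, 8]].
det(H) = 4·8 − (-2)² = 28.
det(H) > 0 and tr(H) = 12 > 0, so H is positive definite and the point is a local minimum.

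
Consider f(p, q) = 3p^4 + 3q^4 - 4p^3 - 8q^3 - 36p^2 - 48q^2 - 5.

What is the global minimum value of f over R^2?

f(p,q) separates as A(p) + B(q) − 5, so its minimum is min A + min B − 5.
A'(p) = 12p(p - 3)(p + 2) vanishes at p ∈ {-2, 0, 3}; B'(q) = 12q(q - 4)(q + 2) vanishes at q ∈ {-2, 0, 4}.
Local minima of A (where A''>0): A(-2)=-64, A(3)=-189. Local minima of B: B(-2)=-80, B(4)=-512.
So the global minimum of f is A(3) + B(4) − 5 = -189 − 512 − 5 = -706, attained at (3, 4).

-706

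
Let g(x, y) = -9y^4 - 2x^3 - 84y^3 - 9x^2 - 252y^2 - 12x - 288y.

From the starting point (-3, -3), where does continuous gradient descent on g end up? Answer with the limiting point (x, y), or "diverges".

(-2, -2)

g is separable, so gradient descent decouples: x follows -∂g/∂x, y follows -∂g/∂y.
∂g/∂x = -6(x + 1)(x + 2); at x=-3 this is -12, so x increases.
∂g/∂y = -36(y + 1)(y + 2)(y + 4); at y=-3 this is -72, so y increases.
x converges to its nearest critical value -2 (a local min of the x-part); y converges to -2. The iterate converges to (-2, -2).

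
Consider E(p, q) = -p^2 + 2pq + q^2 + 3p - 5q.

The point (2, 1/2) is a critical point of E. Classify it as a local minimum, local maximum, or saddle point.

The Hessian of E is constant: H = [[-2, 2], [2, 2]].
det(H) = (-2)·2 − 2² = -8.
Since det(H) < 0, H is indefinite and the critical point is a saddle point.

saddle point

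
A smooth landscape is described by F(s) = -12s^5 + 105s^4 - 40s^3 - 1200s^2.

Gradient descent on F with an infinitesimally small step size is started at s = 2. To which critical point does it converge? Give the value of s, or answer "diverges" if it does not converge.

4

F'(s) = -60s(s - 5)(s - 4)(s + 2), so F'(2) = -2880.
Gradient descent moves in the -F' direction, i.e. s is increasing.
The nearest critical point in that direction is s = 4, where F'' = 1440 > 0 (a local minimum). The iterate converges there.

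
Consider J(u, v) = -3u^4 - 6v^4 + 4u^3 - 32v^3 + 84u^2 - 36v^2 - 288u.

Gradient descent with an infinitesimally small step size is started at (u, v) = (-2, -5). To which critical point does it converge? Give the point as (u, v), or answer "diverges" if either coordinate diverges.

J is separable, so gradient descent decouples: u follows -∂J/∂u, v follows -∂J/∂v.
∂J/∂u = -12(u - 3)(u - 2)(u + 4); at u=-2 this is -480, so u increases.
∂J/∂v = -24v(v + 1)(v + 3); at v=-5 this is 960, so v decreases.
The v-coordinate has no critical point in that direction and runs off to infinity.

diverges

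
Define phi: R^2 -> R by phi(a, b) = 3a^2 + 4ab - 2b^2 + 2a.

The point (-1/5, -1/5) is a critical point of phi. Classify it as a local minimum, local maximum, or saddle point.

saddle point

The Hessian of phi is constant: H = [[6, 4], [4, -4]].
det(H) = 6·(-4) − 4² = -40.
Since det(H) < 0, H is indefinite and the critical point is a saddle point.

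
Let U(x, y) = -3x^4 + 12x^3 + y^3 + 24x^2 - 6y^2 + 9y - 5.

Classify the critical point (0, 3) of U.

local minimum

The mixed partial ∂²U/∂x∂y is 0, so the Hessian at any point is diag(U_xx, U_yy) = diag(12(-3x^2 + 6x + 4), 6(y - 2)).
At (0, 3): H = diag(48, 6).
Both eigenvalues are positive, so H is positive definite: a local minimum.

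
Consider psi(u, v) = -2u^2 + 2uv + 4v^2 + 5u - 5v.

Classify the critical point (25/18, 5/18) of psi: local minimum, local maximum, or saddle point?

saddle point

The Hessian of psi is constant: H = [[-4, 2], [2, 8]].
det(H) = (-4)·8 − 2² = -36.
Since det(H) < 0, H is indefinite and the critical point is a saddle point.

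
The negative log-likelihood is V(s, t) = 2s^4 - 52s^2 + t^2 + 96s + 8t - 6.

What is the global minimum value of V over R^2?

-726

V(s,t) separates as P(s) + Q(t) − 6, so its minimum is min P + min Q − 6.
P'(s) = 8(s - 3)(s - 1)(s + 4) vanishes at s ∈ {-4, 1, 3}; Q'(t) = 2(t + 4) vanishes at t ∈ {-4}.
Local minima of P (where P''>0): P(-4)=-704, P(3)=-18. Local minima of Q: Q(-4)=-16.
So the global minimum of V is P(-4) + Q(-4) − 6 = -704 − 16 − 6 = -726, attained at (-4, -4).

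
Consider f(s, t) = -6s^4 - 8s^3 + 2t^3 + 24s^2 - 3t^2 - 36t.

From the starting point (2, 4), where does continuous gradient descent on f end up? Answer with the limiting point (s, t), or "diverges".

diverges

f is separable, so gradient descent decouples: s follows -∂f/∂s, t follows -∂f/∂t.
∂f/∂s = -24s(s - 1)(s + 2); at s=2 this is -192, so s increases.
∂f/∂t = 6(t - 3)(t + 2); at t=4 this is 36, so t decreases.
The s-coordinate has no critical point in that direction and runs off to infinity.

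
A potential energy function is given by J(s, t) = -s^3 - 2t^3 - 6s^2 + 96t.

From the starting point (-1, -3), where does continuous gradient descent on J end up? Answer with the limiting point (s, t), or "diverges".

J is separable, so gradient descent decouples: s follows -∂J/∂s, t follows -∂J/∂t.
∂J/∂s = -3s(s + 4); at s=-1 this is 9, so s decreases.
∂J/∂t = -6(t - 4)(t + 4); at t=-3 this is 42, so t decreases.
s converges to its nearest critical value -4 (a local min of the s-part); t converges to -4. The iterate converges to (-4, -4).

(-4, -4)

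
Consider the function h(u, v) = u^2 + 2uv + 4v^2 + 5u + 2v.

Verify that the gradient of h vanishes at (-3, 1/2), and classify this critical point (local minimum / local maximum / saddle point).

local minimum

∇h = (2u + 2v + 5, 2u + 8v + 2); substituting (-3, 1/2) gives ∇h = (0, 0), so (-3, 1/2) is indeed a critical point.
The Hessian of h is constant: H = [[2, 2], [2, 8]].
det(H) = 2·8 − 2² = 12.
det(H) > 0 and tr(H) = 10 > 0, so H is positive definite and the point is a local minimum.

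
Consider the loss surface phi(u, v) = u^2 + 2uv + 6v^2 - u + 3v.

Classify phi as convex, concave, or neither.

phi is quadratic, so its Hessian is the constant matrix H = [[2, 2], [2, 12]].
det(H) = 20, tr(H) = 14.
det(H) > 0 and tr(H) > 0, so H is positive definite everywhere: convex.

convex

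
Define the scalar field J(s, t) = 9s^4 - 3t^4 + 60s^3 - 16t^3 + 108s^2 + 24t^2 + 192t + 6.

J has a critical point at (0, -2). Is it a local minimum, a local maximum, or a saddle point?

The mixed partial ∂²J/∂s∂t is 0, so the Hessian at any point is diag(J_ss, J_tt) = diag(36(3s^2 + 10s + 6), 12(-3t^2 - 8t + 4)).
At (0, -2): H = diag(216, 96).
Both eigenvalues are positive, so H is positive definite: a local minimum.

local minimum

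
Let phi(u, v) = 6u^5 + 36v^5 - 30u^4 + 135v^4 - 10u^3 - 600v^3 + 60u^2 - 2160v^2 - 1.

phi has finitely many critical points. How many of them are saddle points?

phi separates as a function of u plus a function of v, so ∇phi=0 decouples.
∂phi/∂u = 30u(u - 4)(u - 1)(u + 1) = 0 at u ∈ {-1, 0, 1, 4}; ∂phi/∂v = 180v(v - 3)(v + 2)(v + 4) = 0 at v ∈ {-4, -2, 0, 3}.
The Hessian is diagonal: diag(phi_uu, phi_vv). Second derivatives: phi_uu(-1)=-300, phi_uu(0)=120, phi_uu(1)=-180, phi_uu(4)=1800; phi_vv(-4)=-10080, phi_vv(-2)=3600, phi_vv(0)=-4320, phi_vv(3)=18900.
Saddle points occur where the two diagonal entries have opposite signs: (-1, -2), (-1, 3), (0, -4), (0, 0), (1, -2), (1, 3), (4, -4), (4, 0). Count: 8.

8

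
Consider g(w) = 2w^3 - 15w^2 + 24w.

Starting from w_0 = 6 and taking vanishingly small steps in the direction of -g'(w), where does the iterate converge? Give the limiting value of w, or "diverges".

4

g'(w) = 6(w - 4)(w - 1), so g'(6) = 60.
Gradient descent moves in the -g' direction, i.e. w is decreasing.
The nearest critical point in that direction is w = 4, where g'' = 18 > 0 (a local minimum). The iterate converges there.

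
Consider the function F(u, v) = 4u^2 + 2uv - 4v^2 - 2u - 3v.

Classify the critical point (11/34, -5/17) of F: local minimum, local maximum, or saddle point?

saddle point

The Hessian of F is constant: H = [[8, 2], [2, -8]].
det(H) = 8·(-8) − 2² = -68.
Since det(H) < 0, H is indefinite and the critical point is a saddle point.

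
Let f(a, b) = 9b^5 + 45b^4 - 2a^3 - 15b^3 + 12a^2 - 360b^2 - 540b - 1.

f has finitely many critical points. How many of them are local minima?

2

f separates as a function of a plus a function of b, so ∇f=0 decouples.
∂f/∂a = -6a(a - 4) = 0 at a ∈ {0, 4}; ∂f/∂b = 45(b - 2)(b + 1)(b + 2)(b + 3) = 0 at b ∈ {-3, -2, -1, 2}.
The Hessian is diagonal: diag(f_aa, f_bb). Second derivatives: f_aa(0)=24, f_aa(4)=-24; f_bb(-3)=-450, f_bb(-2)=180, f_bb(-1)=-270, f_bb(2)=2700.
Local minima occur where both diagonal entries positive: (0, -2), (0, 2). Count: 2.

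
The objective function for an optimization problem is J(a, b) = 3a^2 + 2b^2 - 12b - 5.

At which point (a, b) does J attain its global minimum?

J(a,b) separates as P(a) + Q(b) − 5, so its minimum is min P + min Q − 5.
P'(a) = 6a vanishes at a ∈ {0}; Q'(b) = 4b - 12 vanishes at b ∈ {3}.
Local minima of P (where P''>0): P(0)=0. Local minima of Q: Q(3)=-18.
So the global minimum of J is P(0) + Q(3) − 5 = 0 − 18 − 5 = -23, attained at (0, 3).

(0, 3)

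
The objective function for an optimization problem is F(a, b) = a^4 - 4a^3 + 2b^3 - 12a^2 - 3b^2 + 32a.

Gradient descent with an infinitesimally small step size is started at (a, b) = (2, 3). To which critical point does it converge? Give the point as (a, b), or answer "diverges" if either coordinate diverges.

(4, 1)

F is separable, so gradient descent decouples: a follows -∂F/∂a, b follows -∂F/∂b.
∂F/∂a = 4(a - 4)(a - 1)(a + 2); at a=2 this is -32, so a increases.
∂F/∂b = 6b(b - 1); at b=3 this is 36, so b decreases.
a converges to its nearest critical value 4 (a local min of the a-part); b converges to 1. The iterate converges to (4, 1).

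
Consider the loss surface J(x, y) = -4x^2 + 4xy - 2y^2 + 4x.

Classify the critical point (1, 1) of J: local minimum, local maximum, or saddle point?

The Hessian of J is constant: H = [[-8, 4], [4, -4]].
det(H) = (-8)·(-4) − 4² = 16.
det(H) > 0 and tr(H) = -12 < 0, so H is negative definite and the point is a local maximum.

local maximum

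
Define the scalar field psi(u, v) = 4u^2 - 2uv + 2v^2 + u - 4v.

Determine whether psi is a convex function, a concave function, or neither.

convex

psi is quadratic, so its Hessian is the constant matrix H = [[8, -2], [-2, 4]].
det(H) = 28, tr(H) = 12.
det(H) > 0 and tr(H) > 0, so H is positive definite everywhere: convex.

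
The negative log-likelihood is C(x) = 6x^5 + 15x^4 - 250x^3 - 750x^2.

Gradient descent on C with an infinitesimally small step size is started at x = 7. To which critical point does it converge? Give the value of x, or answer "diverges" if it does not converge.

C'(x) = 30x(x - 5)(x + 2)(x + 5), so C'(7) = 45360.
Gradient descent moves in the -C' direction, i.e. x is decreasing.
The nearest critical point in that direction is x = 5, where C'' = 10500 > 0 (a local minimum). The iterate converges there.

5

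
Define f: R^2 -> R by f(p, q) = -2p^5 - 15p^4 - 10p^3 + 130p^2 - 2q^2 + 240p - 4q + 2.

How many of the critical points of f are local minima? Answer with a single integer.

0

f separates as a function of p plus a function of q, so ∇f=0 decouples.
∂f/∂p = -10(p - 2)(p + 1)(p + 3)(p + 4) = 0 at p ∈ {-4, -3, -1, 2}; ∂f/∂q = -4(q + 1) = 0 at q ∈ {-1}.
The Hessian is diagonal: diag(f_pp, f_qq). Second derivatives: f_pp(-4)=180, f_pp(-3)=-100, f_pp(-1)=180, f_pp(2)=-900; f_qq(-1)=-4.
Local minima occur where both diagonal entries positive: none. Count: 0.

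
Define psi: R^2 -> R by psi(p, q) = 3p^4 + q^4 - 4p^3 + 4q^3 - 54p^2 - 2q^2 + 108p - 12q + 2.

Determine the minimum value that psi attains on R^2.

-466

psi(p,q) separates as A(p) + B(q) + 2, so its minimum is min A + min B + 2.
A'(p) = 12(p - 3)(p - 1)(p + 3) vanishes at p ∈ {-3, 1, 3}; B'(q) = 4(q - 1)(q + 1)(q + 3) vanishes at q ∈ {-3, -1, 1}.
Local minima of A (where A''>0): A(-3)=-459, A(3)=-27. Local minima of B: B(-3)=-9, B(1)=-9.
So the global minimum of psi is A(-3) + B(-3) + 2 = -459 − 9 + 2 = -466, attained at (-3, -3).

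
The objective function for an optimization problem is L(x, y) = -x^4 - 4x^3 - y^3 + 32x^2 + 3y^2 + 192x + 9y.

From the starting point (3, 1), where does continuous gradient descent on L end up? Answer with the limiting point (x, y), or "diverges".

(-3, -1)

L is separable, so gradient descent decouples: x follows -∂L/∂x, y follows -∂L/∂y.
∂L/∂x = -4(x - 4)(x + 3)(x + 4); at x=3 this is 168, so x decreases.
∂L/∂y = -3(y - 3)(y + 1); at y=1 this is 12, so y decreases.
x converges to its nearest critical value -3 (a local min of the x-part); y converges to -1. The iterate converges to (-3, -1).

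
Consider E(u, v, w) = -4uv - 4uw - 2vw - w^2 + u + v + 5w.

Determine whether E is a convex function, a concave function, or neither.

E is quadratic, so its Hessian is the constant matrix H = [[0, -4, -4], [-4, 0, -2], [-4, -2, -2]].
Leading principal minors: 0, -16, -32.
Neither pattern holds ⇒ H is indefinite ⇒ neither convex nor concave.

neither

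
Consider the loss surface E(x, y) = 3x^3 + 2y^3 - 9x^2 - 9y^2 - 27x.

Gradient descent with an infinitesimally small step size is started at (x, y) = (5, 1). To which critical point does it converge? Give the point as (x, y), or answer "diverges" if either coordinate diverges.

E is separable, so gradient descent decouples: x follows -∂E/∂x, y follows -∂E/∂y.
∂E/∂x = 9(x - 3)(x + 1); at x=5 this is 108, so x decreases.
∂E/∂y = 6y(y - 3); at y=1 this is -12, so y increases.
x converges to its nearest critical value 3 (a local min of the x-part); y converges to 3. The iterate converges to (3, 3).

(3, 3)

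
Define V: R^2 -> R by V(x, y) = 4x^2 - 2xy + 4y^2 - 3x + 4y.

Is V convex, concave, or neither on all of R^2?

convex

V is quadratic, so its Hessian is the constant matrix H = [[8, -2], [-2, 8]].
det(H) = 60, tr(H) = 16.
det(H) > 0 and tr(H) > 0, so H is positive definite everywhere: convex.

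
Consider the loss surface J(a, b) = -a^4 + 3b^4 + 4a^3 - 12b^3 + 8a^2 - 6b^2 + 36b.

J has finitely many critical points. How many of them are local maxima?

2

J separates as a function of a plus a function of b, so ∇J=0 decouples.
∂J/∂a = -4a(a - 4)(a + 1) = 0 at a ∈ {-1, 0, 4}; ∂J/∂b = 12(b - 3)(b - 1)(b + 1) = 0 at b ∈ {-1, 1, 3}.
The Hessian is diagonal: diag(J_aa, J_bb). Second derivatives: J_aa(-1)=-20, J_aa(0)=16, J_aa(4)=-80; J_bb(-1)=96, J_bb(1)=-48, J_bb(3)=96.
Local maxima occur where both diagonal entries negative: (-1, 1), (4, 1). Count: 2.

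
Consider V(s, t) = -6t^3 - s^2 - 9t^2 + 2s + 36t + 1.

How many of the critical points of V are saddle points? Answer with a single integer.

V separates as a function of s plus a function of t, so ∇V=0 decouples.
∂V/∂s = -2(s - 1) = 0 at s ∈ {1}; ∂V/∂t = -18(t - 1)(t + 2) = 0 at t ∈ {-2, 1}.
The Hessian is diagonal: diag(V_ss, V_tt). Second derivatives: V_ss(1)=-2; V_tt(-2)=54, V_tt(1)=-54.
Saddle points occur where the two diagonal entries have opposite signs: (1, -2). Count: 1.

1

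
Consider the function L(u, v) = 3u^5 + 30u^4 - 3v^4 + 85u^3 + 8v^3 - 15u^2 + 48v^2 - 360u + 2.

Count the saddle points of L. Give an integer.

6

L separates as a function of u plus a function of v, so ∇L=0 decouples.
∂L/∂u = 15(u - 1)(u + 2)(u + 3)(u + 4) = 0 at u ∈ {-4, -3, -2, 1}; ∂L/∂v = -12v(v - 4)(v + 2) = 0 at v ∈ {-2, 0, 4}.
The Hessian is diagonal: diag(L_uu, L_vv). Second derivatives: L_uu(-4)=-150, L_uu(-3)=60, L_uu(-2)=-90, L_uu(1)=900; L_vv(-2)=-144, L_vv(0)=96, L_vv(4)=-288.
Saddle points occur where the two diagonal entries have opposite signs: (-4, 0), (-3, -2), (-3, 4), (-2, 0), (1, -2), (1, 4). Count: 6.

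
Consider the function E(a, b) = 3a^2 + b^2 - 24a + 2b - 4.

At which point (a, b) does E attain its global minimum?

E(a,b) separates as P(a) + Q(b) − 4, so its minimum is min P + min Q − 4.
P'(a) = 6a - 24 vanishes at a ∈ {4}; Q'(b) = 2b + 2 vanishes at b ∈ {-1}.
Local minima of P (where P''>0): P(4)=-48. Local minima of Q: Q(-1)=-1.
So the global minimum of E is P(4) + Q(-1) − 4 = -48 − 1 − 4 = -53, attained at (4, -1).

(4, -1)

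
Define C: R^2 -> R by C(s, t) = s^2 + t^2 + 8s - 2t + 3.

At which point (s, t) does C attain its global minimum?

C(s,t) separates as P(s) + Q(t) + 3, so its minimum is min P + min Q + 3.
P'(s) = 2s + 8 vanishes at s ∈ {-4}; Q'(t) = 2(t - 1) vanishes at t ∈ {1}.
Local minima of P (where P''>0): P(-4)=-16. Local minima of Q: Q(1)=-1.
So the global minimum of C is P(-4) + Q(1) + 3 = -16 − 1 + 3 = -14, attained at (-4, 1).

(-4, 1)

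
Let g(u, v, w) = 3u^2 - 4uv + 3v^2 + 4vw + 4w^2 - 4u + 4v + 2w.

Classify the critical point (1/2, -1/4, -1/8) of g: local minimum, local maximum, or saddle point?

The Hessian is constant: H = [[6, -4, 0], [-4, 6, 4], [0, 4, 8]].
Leading principal minors: Δ₁ = 6, Δ₂ = 20, Δ₃ = 64.
All leading minors are positive, so H is positive definite: a local minimum.

local minimum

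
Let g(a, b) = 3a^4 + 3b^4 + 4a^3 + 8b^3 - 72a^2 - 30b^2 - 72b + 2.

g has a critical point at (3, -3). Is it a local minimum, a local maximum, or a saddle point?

The mixed partial ∂²g/∂a∂b is 0, so the Hessian at any point is diag(g_aa, g_bb) = diag(12(3a^2 + 2a - 12), 12(3b^2 + 4b - 5)).
At (3, -3): H = diag(252, 120).
Both eigenvalues are positive, so H is positive definite: a local minimum.

local minimum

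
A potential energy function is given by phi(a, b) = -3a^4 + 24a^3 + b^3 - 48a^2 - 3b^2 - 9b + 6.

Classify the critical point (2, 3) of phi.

The mixed partial ∂²phi/∂a∂b is 0, so the Hessian at any point is diag(phi_aa, phi_bb) = diag(12(-3a^2 + 12a - 8), 6(b - 1)).
At (2, 3): H = diag(48, 12).
Both eigenvalues are positive, so H is positive definite: a local minimum.

local minimum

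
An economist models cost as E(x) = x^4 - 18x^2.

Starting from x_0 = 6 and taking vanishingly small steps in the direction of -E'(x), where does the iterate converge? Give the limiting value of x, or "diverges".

3

E'(x) = 4x(x - 3)(x + 3), so E'(6) = 648.
Gradient descent moves in the -E' direction, i.e. x is decreasing.
The nearest critical point in that direction is x = 3, where E'' = 72 > 0 (a local minimum). The iterate converges there.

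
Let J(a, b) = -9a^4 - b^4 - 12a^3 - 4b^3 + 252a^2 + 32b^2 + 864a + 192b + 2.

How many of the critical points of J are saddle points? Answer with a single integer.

J separates as a function of a plus a function of b, so ∇J=0 decouples.
∂J/∂a = -36(a - 4)(a + 2)(a + 3) = 0 at a ∈ {-3, -2, 4}; ∂J/∂b = -4(b - 4)(b + 3)(b + 4) = 0 at b ∈ {-4, -3, 4}.
The Hessian is diagonal: diag(J_aa, J_bb). Second derivatives: J_aa(-3)=-252, J_aa(-2)=216, J_aa(4)=-1512; J_bb(-4)=-32, J_bb(-3)=28, J_bb(4)=-224.
Saddle points occur where the two diagonal entries have opposite signs: (-3, -3), (-2, -4), (-2, 4), (4, -3). Count: 4.

4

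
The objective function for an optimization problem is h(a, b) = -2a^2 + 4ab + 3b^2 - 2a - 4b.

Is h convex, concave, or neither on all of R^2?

h is quadratic, so its Hessian is the constant matrix H = [[-4, 4], [4, 6]].
det(H) = -40, tr(H) = 2.
det(H) < 0, so H is indefinite: neither convex nor concave.

neither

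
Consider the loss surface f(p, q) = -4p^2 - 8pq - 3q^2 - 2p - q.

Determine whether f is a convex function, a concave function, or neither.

neither

f is quadratic, so its Hessian is the constant matrix H = [[-8, -8], [-8, -6]].
det(H) = -16, tr(H) = -14.
det(H) < 0, so H is indefinite: neither convex nor concave.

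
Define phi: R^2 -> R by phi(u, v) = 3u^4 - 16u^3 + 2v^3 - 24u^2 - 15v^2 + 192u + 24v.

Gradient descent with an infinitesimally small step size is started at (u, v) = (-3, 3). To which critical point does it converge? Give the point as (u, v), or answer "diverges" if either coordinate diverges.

phi is separable, so gradient descent decouples: u follows -∂phi/∂u, v follows -∂phi/∂v.
∂phi/∂u = 12(u - 4)(u - 2)(u + 2); at u=-3 this is -420, so u increases.
∂phi/∂v = 6(v - 4)(v - 1); at v=3 this is -12, so v increases.
u converges to its nearest critical value -2 (a local min of the u-part); v converges to 4. The iterate converges to (-2, 4).

(-2, 4)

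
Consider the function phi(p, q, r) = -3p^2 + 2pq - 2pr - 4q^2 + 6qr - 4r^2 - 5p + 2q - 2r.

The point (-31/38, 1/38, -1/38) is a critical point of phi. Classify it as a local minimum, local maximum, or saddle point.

local maximum

The Hessian is constant: H = [[-6, 2, -2], [2, -8, 6], [-2, 6, -8]].
Leading principal minors: Δ₁ = -6, Δ₂ = 44, Δ₃ = -152.
The minors alternate sign starting negative (−, +, −), so H is negative definite: a local maximum.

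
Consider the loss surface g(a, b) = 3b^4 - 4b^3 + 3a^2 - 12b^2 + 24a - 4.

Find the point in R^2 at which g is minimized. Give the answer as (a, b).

g(a,b) separates as P(a) + Q(b) − 4, so its minimum is min P + min Q − 4.
P'(a) = 6a + 24 vanishes at a ∈ {-4}; Q'(b) = 12b(b - 2)(b + 1) vanishes at b ∈ {-1, 0, 2}.
Local minima of P (where P''>0): P(-4)=-48. Local minima of Q: Q(-1)=-5, Q(2)=-32.
So the global minimum of g is P(-4) + Q(2) − 4 = -48 − 32 − 4 = -84, attained at (-4, 2).

(-4, 2)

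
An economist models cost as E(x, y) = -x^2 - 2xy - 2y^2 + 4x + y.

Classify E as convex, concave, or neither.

E is quadratic, so its Hessian is the constant matrix H = [[-2, -2], [-2, -4]].
det(H) = 4, tr(H) = -6.
det(H) > 0 and tr(H) < 0, so H is negative definite everywhere: concave.

concave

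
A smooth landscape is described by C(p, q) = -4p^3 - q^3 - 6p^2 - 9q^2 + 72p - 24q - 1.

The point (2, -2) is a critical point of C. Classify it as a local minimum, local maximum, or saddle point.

The mixed partial ∂²C/∂p∂q is 0, so the Hessian at any point is diag(C_pp, C_qq) = diag(-12(2p + 1), -6(q + 3)).
At (2, -2): H = diag(-60, -6).
Both eigenvalues are negative, so H is negative definite: a local maximum.

local maximum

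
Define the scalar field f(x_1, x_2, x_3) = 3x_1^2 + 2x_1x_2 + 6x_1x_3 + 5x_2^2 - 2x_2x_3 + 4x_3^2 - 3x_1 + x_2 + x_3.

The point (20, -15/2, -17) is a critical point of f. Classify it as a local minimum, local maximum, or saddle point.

The Hessian is constant: H = [[6, 2, 6], [2, 10, -2], [6, -2, 8]].
Leading principal minors: Δ₁ = 6, Δ₂ = 56, Δ₃ = 16.
All leading minors are positive, so H is positive definite: a local minimum.

local minimum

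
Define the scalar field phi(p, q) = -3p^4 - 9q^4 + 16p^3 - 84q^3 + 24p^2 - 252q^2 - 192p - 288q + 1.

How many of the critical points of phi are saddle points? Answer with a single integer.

4

phi separates as a function of p plus a function of q, so ∇phi=0 decouples.
∂phi/∂p = -12(p - 4)(p - 2)(p + 2) = 0 at p ∈ {-2, 2, 4}; ∂phi/∂q = -36(q + 1)(q + 2)(q + 4) = 0 at q ∈ {-4, -2, -1}.
The Hessian is diagonal: diag(phi_pp, phi_qq). Second derivatives: phi_pp(-2)=-288, phi_pp(2)=96, phi_pp(4)=-144; phi_qq(-4)=-216, phi_qq(-2)=72, phi_qq(-1)=-108.
Saddle points occur where the two diagonal entries have opposite signs: (-2, -2), (2, -4), (2, -1), (4, -2). Count: 4.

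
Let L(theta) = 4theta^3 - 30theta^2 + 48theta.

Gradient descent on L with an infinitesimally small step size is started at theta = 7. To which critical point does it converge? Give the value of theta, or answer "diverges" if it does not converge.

4

L'(theta) = 12(theta - 4)(theta - 1), so L'(7) = 216.
Gradient descent moves in the -L' direction, i.e. theta is decreasing.
The nearest critical point in that direction is theta = 4, where L'' = 36 > 0 (a local minimum). The iterate converges there.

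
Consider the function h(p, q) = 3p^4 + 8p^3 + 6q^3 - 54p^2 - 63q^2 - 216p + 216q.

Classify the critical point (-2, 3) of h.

The mixed partial ∂²h/∂p∂q is 0, so the Hessian at any point is diag(h_pp, h_qq) = diag(12(3p^2 + 4p - 9), 18(2q - 7)).
At (-2, 3): H = diag(-60, -18).
Both eigenvalues are negative, so H is negative definite: a local maximum.

local maximum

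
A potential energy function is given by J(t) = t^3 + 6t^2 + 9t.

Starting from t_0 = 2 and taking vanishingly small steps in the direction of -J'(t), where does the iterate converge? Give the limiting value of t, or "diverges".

-1

J'(t) = 3(t + 1)(t + 3), so J'(2) = 45.
Gradient descent moves in the -J' direction, i.e. t is decreasing.
The nearest critical point in that direction is t = -1, where J'' = 6 > 0 (a local minimum). The iterate converges there.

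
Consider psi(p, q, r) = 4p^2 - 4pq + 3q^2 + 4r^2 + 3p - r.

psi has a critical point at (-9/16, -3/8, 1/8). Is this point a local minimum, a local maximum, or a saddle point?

local minimum

The Hessian is constant: H = [[8, -4, 0], [-4, 6, 0], [0, 0, 8]].
Leading principal minors: Δ₁ = 8, Δ₂ = 32, Δ₃ = 256.
All leading minors are positive, so H is positive definite: a local minimum.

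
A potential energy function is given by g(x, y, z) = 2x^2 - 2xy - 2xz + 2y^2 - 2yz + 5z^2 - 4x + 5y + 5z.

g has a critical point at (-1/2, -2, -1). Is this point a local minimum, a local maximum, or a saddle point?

The Hessian is constant: H = [[4, -2, -2], [-2, 4, -2], [-2, -2, 10]].
Leading principal minors: Δ₁ = 4, Δ₂ = 12, Δ₃ = 72.
All leading minors are positive, so H is positive definite: a local minimum.

local minimum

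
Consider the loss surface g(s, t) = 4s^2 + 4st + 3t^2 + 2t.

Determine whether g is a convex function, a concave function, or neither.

convex

g is quadratic, so its Hessian is the constant matrix H = [[8, 4], [4, 6]].
det(H) = 32, tr(H) = 14.
det(H) > 0 and tr(H) > 0, so H is positive definite everywhere: convex.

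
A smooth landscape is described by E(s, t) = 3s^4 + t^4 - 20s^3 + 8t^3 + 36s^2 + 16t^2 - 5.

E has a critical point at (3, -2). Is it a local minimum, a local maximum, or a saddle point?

The mixed partial ∂²E/∂s∂t is 0, so the Hessian at any point is diag(E_ss, E_tt) = diag(12(3s^2 - 10s + 6), 4(3t^2 + 12t + 8)).
At (3, -2): H = diag(36, -16).
The eigenvalues have opposite signs, so H is indefinite: a saddle point.

saddle point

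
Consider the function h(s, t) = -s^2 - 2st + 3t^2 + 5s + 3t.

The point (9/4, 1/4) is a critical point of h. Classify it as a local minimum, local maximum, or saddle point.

The Hessian of h is constant: H = [[-2, -2], [-2, 6]].
det(H) = (-2)·6 − (-2)² = -16.
Since det(H) < 0, H is indefinite and the critical point is a saddle point.

saddle point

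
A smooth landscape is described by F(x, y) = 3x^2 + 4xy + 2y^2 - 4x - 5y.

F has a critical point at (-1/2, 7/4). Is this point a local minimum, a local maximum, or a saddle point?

local minimum

The Hessian of F is constant: H = [[6, 4], [4, 4]].
det(H) = 6·4 − 4² = 8.
det(H) > 0 and tr(H) = 10 > 0, so H is positive definite and the point is a local minimum.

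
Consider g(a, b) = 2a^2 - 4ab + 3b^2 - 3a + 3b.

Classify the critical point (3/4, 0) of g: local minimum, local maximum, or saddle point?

local minimum

The Hessian of g is constant: H = [[4, -4], [-4, 6]].
det(H) = 4·6 − (-4)² = 8.
det(H) > 0 and tr(H) = 10 > 0, so H is positive definite and the point is a local minimum.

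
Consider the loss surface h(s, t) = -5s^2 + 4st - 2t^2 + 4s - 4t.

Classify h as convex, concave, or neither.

h is quadratic, so its Hessian is the constant matrix H = [[-10, 4], [4, -4]].
det(H) = 24, tr(H) = -14.
det(H) > 0 and tr(H) < 0, so H is negative definite everywhere: concave.

concave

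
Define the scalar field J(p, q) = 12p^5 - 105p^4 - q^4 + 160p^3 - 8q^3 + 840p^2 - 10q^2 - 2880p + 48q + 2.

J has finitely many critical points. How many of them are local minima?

2

J separates as a function of p plus a function of q, so ∇J=0 decouples.
∂J/∂p = 60(p - 4)(p - 3)(p - 2)(p + 2) = 0 at p ∈ {-2, 2, 3, 4}; ∂J/∂q = -4(q - 1)(q + 3)(q + 4) = 0 at q ∈ {-4, -3, 1}.
The Hessian is diagonal: diag(J_pp, J_qq). Second derivatives: J_pp(-2)=-7200, J_pp(2)=480, J_pp(3)=-300, J_pp(4)=720; J_qq(-4)=-20, J_qq(-3)=16, J_qq(1)=-80.
Local minima occur where both diagonal entries positive: (2, -3), (4, -3). Count: 2.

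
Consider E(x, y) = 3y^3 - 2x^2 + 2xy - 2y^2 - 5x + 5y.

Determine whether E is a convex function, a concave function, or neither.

neither

The term 3y^3 is cubic, so the Hessian is not constant.
∂²E/∂y² = 18y - 4, which takes both signs as y varies (negative for sufficiently negative y). A diagonal entry of the Hessian changing sign means the Hessian is neither positive- nor negative-semidefinite on all of R^2.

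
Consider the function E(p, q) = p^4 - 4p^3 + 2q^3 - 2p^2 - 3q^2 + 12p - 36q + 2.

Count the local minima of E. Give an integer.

E separates as a function of p plus a function of q, so ∇E=0 decouples.
∂E/∂p = 4(p - 3)(p - 1)(p + 1) = 0 at p ∈ {-1, 1, 3}; ∂E/∂q = 6(q - 3)(q + 2) = 0 at q ∈ {-2, 3}.
The Hessian is diagonal: diag(E_pp, E_qq). Second derivatives: E_pp(-1)=32, E_pp(1)=-16, E_pp(3)=32; E_qq(-2)=-30, E_qq(3)=30.
Local minima occur where both diagonal entries positive: (-1, 3), (3, 3). Count: 2.

2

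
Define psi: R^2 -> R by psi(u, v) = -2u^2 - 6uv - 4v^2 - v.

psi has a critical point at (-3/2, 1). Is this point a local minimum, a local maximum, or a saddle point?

saddle point

The Hessian of psi is constant: H = [[-4, -6], [-6, -8]].
det(H) = (-4)·(-8) − (-6)² = -4.
Since det(H) < 0, H is indefinite and the critical point is a saddle point.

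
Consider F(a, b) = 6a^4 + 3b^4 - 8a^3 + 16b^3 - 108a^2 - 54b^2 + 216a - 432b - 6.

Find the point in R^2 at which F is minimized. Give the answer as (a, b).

(-3, 3)

F(a,b) separates as P(a) + Q(b) − 6, so its minimum is min P + min Q − 6.
P'(a) = 24(a - 3)(a - 1)(a + 3) vanishes at a ∈ {-3, 1, 3}; Q'(b) = 12(b - 3)(b + 3)(b + 4) vanishes at b ∈ {-4, -3, 3}.
Local minima of P (where P''>0): P(-3)=-918, P(3)=-54. Local minima of Q: Q(-4)=608, Q(3)=-1107.
So the global minimum of F is P(-3) + Q(3) − 6 = -918 − 1107 − 6 = -2031, attained at (-3, 3).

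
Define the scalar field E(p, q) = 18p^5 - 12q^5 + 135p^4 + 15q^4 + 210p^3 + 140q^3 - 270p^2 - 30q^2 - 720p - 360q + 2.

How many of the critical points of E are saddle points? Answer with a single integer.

8

E separates as a function of p plus a function of q, so ∇E=0 decouples.
∂E/∂p = 90(p - 1)(p + 1)(p + 2)(p + 4) = 0 at p ∈ {-4, -2, -1, 1}; ∂E/∂q = -60(q - 3)(q - 1)(q + 1)(q + 2) = 0 at q ∈ {-2, -1, 1, 3}.
The Hessian is diagonal: diag(E_pp, E_qq). Second derivatives: E_pp(-4)=-2700, E_pp(-2)=540, E_pp(-1)=-540, E_pp(1)=2700; E_qq(-2)=900, E_qq(-1)=-480, E_qq(1)=720, E_qq(3)=-2400.
Saddle points occur where the two diagonal entries have opposite signs: (-4, -2), (-4, 1), (-2, -1), (-2, 3), (-1, -2), (-1, 1), (1, -1), (1, 3). Count: 8.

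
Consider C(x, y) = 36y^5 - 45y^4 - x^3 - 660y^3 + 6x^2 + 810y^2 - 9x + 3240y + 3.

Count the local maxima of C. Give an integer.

2

C separates as a function of x plus a function of y, so ∇C=0 decouples.
∂C/∂x = -3(x - 3)(x - 1) = 0 at x ∈ {1, 3}; ∂C/∂y = 180(y - 3)(y - 2)(y + 1)(y + 3) = 0 at y ∈ {-3, -1, 2, 3}.
The Hessian is diagonal: diag(C_xx, C_yy). Second derivatives: C_xx(1)=6, C_xx(3)=-6; C_yy(-3)=-10800, C_yy(-1)=4320, C_yy(2)=-2700, C_yy(3)=4320.
Local maxima occur where both diagonal entries negative: (3, -3), (3, 2). Count: 2.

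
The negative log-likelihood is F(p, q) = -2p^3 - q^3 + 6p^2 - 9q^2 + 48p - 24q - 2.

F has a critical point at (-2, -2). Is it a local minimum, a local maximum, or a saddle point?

saddle point

The mixed partial ∂²F/∂p∂q is 0, so the Hessian at any point is diag(F_pp, F_qq) = diag(12(-p + 1), -6(q + 3)).
At (-2, -2): H = diag(36, -6).
The eigenvalues have opposite signs, so H is indefinite: a saddle point.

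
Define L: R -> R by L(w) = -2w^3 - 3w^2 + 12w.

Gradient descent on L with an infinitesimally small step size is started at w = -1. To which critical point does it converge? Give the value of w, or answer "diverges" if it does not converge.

L'(w) = -6(w - 1)(w + 2), so L'(-1) = 12.
Gradient descent moves in the -L' direction, i.e. w is decreasing.
The nearest critical point in that direction is w = -2, where L'' = 18 > 0 (a local minimum). The iterate converges there.

-2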